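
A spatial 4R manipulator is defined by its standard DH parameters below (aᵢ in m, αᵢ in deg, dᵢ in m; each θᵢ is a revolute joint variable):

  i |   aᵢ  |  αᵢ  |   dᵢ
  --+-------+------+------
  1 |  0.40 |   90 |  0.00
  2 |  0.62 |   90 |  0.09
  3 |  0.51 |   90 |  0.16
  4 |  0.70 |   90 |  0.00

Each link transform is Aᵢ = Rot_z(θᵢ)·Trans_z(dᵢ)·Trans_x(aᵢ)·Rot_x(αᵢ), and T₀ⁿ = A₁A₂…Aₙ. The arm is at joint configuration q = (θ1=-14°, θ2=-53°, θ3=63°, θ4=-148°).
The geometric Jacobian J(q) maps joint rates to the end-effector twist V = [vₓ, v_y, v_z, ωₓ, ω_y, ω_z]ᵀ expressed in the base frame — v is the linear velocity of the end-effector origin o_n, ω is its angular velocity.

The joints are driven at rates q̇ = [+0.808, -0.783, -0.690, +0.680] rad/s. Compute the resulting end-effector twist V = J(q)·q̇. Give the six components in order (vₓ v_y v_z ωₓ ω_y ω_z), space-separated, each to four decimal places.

0.2240 0.4506 -0.2136 1.1526 0.8378 0.7394

o_n = [0.8877, -0.2373, -0.3379]
J₁: ẑ×o_n = [0.2373, 0.8877, -0.0000], ω = ẑ
J2: z=[-0.2419, -0.9703, 0.0000] o=[0.3881, -0.0968, 0.0000] → [0.3278, -0.0817, 0.5187, -0.2419, -0.9703, 0.0000]
J3: z=[-0.7749, 0.1932, -0.6018] o=[0.7284, -0.2744, -0.4952] → [0.0527, 0.0260, -0.0595, -0.7749, 0.1932, -0.6018]
J4: z=[0.6301, 0.3108, -0.7116] o=[0.6297, -0.7181, -0.7764] → [0.4784, -0.4599, 0.2228, 0.6301, 0.3108, -0.7116]
V = J·q̇ = [0.2240, 0.4506, -0.2136, 1.1526, 0.8378, 0.7394]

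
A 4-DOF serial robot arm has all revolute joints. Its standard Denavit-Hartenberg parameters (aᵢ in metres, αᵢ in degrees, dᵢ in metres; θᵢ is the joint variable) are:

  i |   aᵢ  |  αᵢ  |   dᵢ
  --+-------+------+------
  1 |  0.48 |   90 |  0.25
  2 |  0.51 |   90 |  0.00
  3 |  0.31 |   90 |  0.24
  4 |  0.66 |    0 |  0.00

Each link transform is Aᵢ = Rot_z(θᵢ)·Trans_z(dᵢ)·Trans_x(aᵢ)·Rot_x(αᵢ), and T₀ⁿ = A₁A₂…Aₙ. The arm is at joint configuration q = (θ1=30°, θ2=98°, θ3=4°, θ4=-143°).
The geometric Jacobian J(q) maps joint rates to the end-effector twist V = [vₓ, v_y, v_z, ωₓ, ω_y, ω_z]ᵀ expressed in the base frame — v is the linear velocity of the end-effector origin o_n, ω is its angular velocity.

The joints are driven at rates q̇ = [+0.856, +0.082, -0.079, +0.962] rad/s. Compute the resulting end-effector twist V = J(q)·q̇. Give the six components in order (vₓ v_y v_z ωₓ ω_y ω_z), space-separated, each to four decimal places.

-0.6104 -0.1227 0.2896 -0.5147 0.7163 0.9115

o_n = [0.2379, 0.1549, 0.5187]
J₁: ẑ×o_n = [-0.1549, 0.2379, 0.0000], ω = ẑ
J2: z=[0.5000, -0.8660, 0.0000] o=[0.4157, 0.2400, 0.2500] → [-0.2327, -0.1343, -0.1965, 0.5000, -0.8660, 0.0000]
J3: z=[0.8576, 0.4951, 0.1392] o=[0.3542, 0.2045, 0.7550] → [-0.1101, 0.1865, 0.0150, 0.8576, 0.4951, 0.1392]
J4: z=[-0.5072, 0.8591, 0.0691] o=[0.5336, 0.2831, 1.0947] → [-0.4859, -0.3126, 0.3190, -0.5072, 0.8591, 0.0691]
V = J·q̇ = [-0.6104, -0.1227, 0.2896, -0.5147, 0.7163, 0.9115]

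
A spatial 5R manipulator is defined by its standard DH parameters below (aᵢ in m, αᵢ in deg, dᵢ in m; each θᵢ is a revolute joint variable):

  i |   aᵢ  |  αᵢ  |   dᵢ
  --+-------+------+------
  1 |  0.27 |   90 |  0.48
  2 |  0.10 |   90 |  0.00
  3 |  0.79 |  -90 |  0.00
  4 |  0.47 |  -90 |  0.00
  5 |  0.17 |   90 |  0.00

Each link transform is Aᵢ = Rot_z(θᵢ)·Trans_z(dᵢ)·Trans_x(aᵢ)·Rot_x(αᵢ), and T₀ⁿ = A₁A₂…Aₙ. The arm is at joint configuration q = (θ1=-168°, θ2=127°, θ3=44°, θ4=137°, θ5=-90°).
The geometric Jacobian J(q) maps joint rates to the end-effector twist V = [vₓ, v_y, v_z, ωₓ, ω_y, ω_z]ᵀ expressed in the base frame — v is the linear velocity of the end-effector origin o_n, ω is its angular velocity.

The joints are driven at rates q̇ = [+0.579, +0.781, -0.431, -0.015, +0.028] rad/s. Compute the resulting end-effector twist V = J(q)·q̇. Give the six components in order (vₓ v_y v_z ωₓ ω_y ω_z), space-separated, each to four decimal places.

-0.0928 -0.0086 -0.1978 0.1614 0.8082 0.3293

o_n = [0.0747, 0.4578, 0.5290]
J₁: ẑ×o_n = [-0.4578, 0.0747, 0.0000], ω = ẑ
J2: z=[-0.2079, 0.9781, 0.0000] o=[-0.2641, -0.0561, 0.4800] → [0.0479, 0.0102, -0.4383, -0.2079, 0.9781, 0.0000]
J3: z=[-0.7812, -0.1660, 0.6018] o=[-0.2052, -0.0436, 0.5599] → [-0.2967, 0.1444, -0.3452, -0.7812, -0.1660, 0.6018]
J4: z=[-0.5585, 0.6167, -0.5548] o=[0.0152, 0.5643, 1.0137] → [-0.3580, -0.3037, 0.0227, -0.5585, 0.6167, -0.5548]
J5: z=[-0.7616, -0.6462, 0.0483] o=[0.1697, 0.3530, 0.6233] → [0.0559, -0.0764, -0.1412, -0.7616, -0.6462, 0.0483]
V = J·q̇ = [-0.0928, -0.0086, -0.1978, 0.1614, 0.8082, 0.3293]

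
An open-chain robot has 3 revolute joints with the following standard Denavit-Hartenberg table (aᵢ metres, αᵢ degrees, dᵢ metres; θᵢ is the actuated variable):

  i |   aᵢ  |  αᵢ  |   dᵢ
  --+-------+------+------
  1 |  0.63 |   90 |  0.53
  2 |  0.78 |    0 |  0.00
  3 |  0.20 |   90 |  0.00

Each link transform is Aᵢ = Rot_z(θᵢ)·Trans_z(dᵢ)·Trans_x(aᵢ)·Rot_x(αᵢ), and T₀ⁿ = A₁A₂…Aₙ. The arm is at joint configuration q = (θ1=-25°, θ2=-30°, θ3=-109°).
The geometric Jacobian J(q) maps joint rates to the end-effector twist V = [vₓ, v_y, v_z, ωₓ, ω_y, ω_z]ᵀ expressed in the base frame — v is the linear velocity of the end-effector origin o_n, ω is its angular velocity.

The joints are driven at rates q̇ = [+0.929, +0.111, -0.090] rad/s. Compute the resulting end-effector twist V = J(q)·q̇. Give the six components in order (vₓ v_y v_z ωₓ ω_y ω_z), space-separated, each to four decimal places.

o_n = [1.0464, -0.4879, 0.0088]
J₁: ẑ×o_n = [0.4879, 1.0464, -0.0000], ω = ẑ
J2: z=[-0.4226, -0.9063, 0.0000] o=[0.5710, -0.2662, 0.5300] → [0.4724, -0.2203, 0.5246, -0.4226, -0.9063, 0.0000]
J3: z=[-0.4226, -0.9063, 0.0000] o=[1.1832, -0.5517, 0.1400] → [0.1189, -0.0555, -0.1509, -0.4226, -0.9063, 0.0000]
V = J·q̇ = [0.4950, 0.9526, 0.0718, -0.0089, -0.0190, 0.9290]

0.4950 0.9526 0.0718 -0.0089 -0.0190 0.9290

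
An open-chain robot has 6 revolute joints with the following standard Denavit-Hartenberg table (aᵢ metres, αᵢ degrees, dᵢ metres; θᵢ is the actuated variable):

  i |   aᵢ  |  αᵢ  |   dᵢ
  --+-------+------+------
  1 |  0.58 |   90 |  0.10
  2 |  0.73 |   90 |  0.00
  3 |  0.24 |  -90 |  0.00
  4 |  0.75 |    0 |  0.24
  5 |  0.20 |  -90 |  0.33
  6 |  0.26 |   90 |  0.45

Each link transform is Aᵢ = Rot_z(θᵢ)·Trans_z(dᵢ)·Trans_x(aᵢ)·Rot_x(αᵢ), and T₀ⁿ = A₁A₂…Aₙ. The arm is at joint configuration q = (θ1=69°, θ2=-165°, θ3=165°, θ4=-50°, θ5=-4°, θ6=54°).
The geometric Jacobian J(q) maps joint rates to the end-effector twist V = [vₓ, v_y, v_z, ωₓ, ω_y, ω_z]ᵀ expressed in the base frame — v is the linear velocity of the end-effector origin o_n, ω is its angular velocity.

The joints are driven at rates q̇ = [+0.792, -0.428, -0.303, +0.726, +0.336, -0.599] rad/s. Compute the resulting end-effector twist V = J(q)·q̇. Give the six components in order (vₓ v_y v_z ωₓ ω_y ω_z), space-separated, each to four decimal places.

0.0383 1.0895 -0.8776 -1.5458 0.3798 0.7894

o_n = [0.3529, 0.9545, 0.8337]
J₁: ẑ×o_n = [-0.9545, 0.3529, 0.0000], ω = ẑ
J2: z=[0.9336, -0.3584, 0.0000] o=[0.2079, 0.5415, 0.1000] → [-0.2629, -0.6850, 0.4376, 0.9336, -0.3584, 0.0000]
J3: z=[-0.0928, -0.2416, 0.9659] o=[-0.0448, -0.1168, -0.0889] → [-1.2577, 0.4698, -0.0033, -0.0928, -0.2416, 0.9659]
J4: z=[-0.8122, 0.5796, 0.0670] o=[0.0934, 0.0700, -0.0289] → [0.4407, 0.7180, -0.8688, -0.8122, 0.5796, 0.0670]
J5: z=[-0.8122, 0.5796, 0.0670] o=[0.1229, 0.4454, 0.6626] → [0.0651, 0.1544, -0.5467, -0.8122, 0.5796, 0.0670]
J6: z=[0.5205, 0.7717, -0.3655] o=[-0.0925, 0.6891, 0.8704] → [0.0687, -0.1437, -0.2055, 0.5205, 0.7717, -0.3655]
V = J·q̇ = [0.0383, 1.0895, -0.8776, -1.5458, 0.3798, 0.7894]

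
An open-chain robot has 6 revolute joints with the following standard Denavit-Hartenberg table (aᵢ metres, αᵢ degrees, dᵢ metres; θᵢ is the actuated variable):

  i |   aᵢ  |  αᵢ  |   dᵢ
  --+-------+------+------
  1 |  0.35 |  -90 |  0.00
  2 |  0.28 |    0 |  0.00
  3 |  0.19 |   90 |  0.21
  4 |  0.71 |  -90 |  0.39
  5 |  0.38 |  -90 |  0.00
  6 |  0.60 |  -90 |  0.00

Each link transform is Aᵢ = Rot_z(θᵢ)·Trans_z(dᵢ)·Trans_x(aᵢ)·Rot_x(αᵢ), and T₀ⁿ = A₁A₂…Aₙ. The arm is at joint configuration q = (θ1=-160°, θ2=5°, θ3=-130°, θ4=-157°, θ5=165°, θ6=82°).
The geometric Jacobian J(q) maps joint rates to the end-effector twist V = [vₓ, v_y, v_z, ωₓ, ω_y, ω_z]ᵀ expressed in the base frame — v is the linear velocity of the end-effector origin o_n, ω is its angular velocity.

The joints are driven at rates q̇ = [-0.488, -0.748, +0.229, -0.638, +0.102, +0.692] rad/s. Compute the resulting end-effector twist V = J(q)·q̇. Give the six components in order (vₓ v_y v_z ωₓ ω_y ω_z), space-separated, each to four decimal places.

o_n = [-0.3122, -0.8101, -0.4116]
J₁: ẑ×o_n = [0.8101, -0.3122, 0.0000], ω = ẑ
J2: z=[0.3420, -0.9397, 0.0000] o=[-0.3289, -0.1197, 0.0000] → [0.3868, 0.1408, -0.2204, 0.3420, -0.9397, 0.0000]
J3: z=[0.3420, -0.9397, 0.0000] o=[-0.5910, -0.2151, -0.0244] → [0.3638, 0.1324, 0.0585, 0.3420, -0.9397, 0.0000]
J4: z=[0.7698, 0.2802, -0.5736] o=[-0.4168, -0.3752, 0.1312] → [-0.4015, 0.3578, -0.3641, 0.7698, 0.2802, -0.5736]
J5: z=[-0.1042, 0.9416, 0.3201] o=[-0.5637, -0.1334, -0.6278] → [0.4202, 0.1030, -0.1663, -0.1042, 0.9416, 0.3201]
J6: z=[0.9065, 0.2223, -0.3589] o=[-0.4083, -0.2295, -0.2946] → [-0.2344, 0.0715, -0.5477, 0.9065, 0.2223, -0.3589]
V = J·q̇ = [-0.4644, -0.0909, 0.0146, -0.0519, 0.5589, -0.3378]

-0.4644 -0.0909 0.0146 -0.0519 0.5589 -0.3378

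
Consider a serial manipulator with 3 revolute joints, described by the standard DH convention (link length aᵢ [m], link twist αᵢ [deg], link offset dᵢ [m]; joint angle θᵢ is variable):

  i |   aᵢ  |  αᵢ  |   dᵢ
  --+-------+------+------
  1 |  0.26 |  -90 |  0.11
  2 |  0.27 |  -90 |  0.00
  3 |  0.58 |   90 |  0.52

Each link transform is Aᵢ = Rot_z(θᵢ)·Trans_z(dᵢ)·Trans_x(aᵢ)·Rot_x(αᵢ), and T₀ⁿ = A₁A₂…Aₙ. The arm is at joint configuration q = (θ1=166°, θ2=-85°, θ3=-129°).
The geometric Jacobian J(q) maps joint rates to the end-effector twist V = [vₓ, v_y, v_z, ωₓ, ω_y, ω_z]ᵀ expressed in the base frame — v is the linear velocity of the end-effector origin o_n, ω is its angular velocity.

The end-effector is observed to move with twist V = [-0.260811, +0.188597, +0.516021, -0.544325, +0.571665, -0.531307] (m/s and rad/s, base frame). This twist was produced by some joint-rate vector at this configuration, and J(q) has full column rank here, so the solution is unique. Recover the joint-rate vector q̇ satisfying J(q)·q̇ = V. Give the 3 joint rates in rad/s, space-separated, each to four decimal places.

-0.4730 -0.4230 0.6690

o_n = [-0.8559, -0.2511, -0.0300]
J₁: ẑ×o_n = [0.2511, -0.8559, 0.0000], ω = ẑ
J2: z=[-0.2419, -0.9703, 0.0000] o=[-0.2523, 0.0629, 0.1100] → [0.1358, -0.0339, -0.5097, -0.2419, -0.9703, 0.0000]
J3: z=[-0.9666, 0.2410, -0.0872] o=[-0.2751, 0.0686, 0.3790] → [-0.1264, -0.3447, 0.4490, -0.9666, 0.2410, -0.0872]
q̇ = J⁺·V = [-0.4730, -0.4230, 0.6690]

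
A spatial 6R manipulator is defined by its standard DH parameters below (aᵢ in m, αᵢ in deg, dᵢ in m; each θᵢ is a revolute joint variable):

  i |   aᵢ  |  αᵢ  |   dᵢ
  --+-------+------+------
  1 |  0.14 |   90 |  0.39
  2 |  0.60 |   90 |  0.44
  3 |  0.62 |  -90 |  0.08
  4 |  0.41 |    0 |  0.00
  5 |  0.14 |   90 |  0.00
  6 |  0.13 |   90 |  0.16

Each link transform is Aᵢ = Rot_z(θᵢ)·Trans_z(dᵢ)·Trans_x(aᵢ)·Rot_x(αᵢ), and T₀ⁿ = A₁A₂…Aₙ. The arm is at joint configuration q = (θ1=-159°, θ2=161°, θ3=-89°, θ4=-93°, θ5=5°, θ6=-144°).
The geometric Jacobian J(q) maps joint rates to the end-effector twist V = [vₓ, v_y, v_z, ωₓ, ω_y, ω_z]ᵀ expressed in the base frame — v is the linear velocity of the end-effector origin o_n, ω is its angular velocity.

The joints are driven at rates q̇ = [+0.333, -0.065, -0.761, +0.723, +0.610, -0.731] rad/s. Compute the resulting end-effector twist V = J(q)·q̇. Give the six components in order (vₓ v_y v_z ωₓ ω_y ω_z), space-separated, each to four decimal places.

o_n = [0.1776, 0.0670, 1.0639]
J₁: ẑ×o_n = [-0.0670, 0.1776, 0.0000], ω = ẑ
J2: z=[-0.3584, 0.9336, 0.0000] o=[-0.1307, -0.0502, 0.3900] → [0.6292, 0.2415, -0.3298, -0.3584, 0.9336, 0.0000]
J3: z=[-0.3039, -0.1167, 0.9455] o=[0.2412, 0.5639, 0.5853] → [0.4140, 0.0853, 0.1436, -0.3039, -0.1167, 0.9455]
J4: z=[0.8763, 0.3551, 0.3255] o=[0.4486, -0.0205, 0.6645] → [0.1134, -0.4382, 0.1729, 0.8763, 0.3551, 0.3255]
J5: z=[0.8763, 0.3551, 0.3255] o=[0.3162, -0.0484, 1.0515] → [-0.0331, -0.0560, 0.1503, 0.8763, 0.3551, 0.3255]
J6: z=[-0.3841, 0.9229, 0.0273] o=[0.2755, -0.0692, 1.1838] → [-0.1144, -0.0487, 0.0380, -0.3841, 0.9229, 0.0273]
V = J·q̇ = [-0.2329, -0.3368, 0.1010, 1.7035, -0.1732, 0.0274]

-0.2329 -0.3368 0.1010 1.7035 -0.1732 0.0274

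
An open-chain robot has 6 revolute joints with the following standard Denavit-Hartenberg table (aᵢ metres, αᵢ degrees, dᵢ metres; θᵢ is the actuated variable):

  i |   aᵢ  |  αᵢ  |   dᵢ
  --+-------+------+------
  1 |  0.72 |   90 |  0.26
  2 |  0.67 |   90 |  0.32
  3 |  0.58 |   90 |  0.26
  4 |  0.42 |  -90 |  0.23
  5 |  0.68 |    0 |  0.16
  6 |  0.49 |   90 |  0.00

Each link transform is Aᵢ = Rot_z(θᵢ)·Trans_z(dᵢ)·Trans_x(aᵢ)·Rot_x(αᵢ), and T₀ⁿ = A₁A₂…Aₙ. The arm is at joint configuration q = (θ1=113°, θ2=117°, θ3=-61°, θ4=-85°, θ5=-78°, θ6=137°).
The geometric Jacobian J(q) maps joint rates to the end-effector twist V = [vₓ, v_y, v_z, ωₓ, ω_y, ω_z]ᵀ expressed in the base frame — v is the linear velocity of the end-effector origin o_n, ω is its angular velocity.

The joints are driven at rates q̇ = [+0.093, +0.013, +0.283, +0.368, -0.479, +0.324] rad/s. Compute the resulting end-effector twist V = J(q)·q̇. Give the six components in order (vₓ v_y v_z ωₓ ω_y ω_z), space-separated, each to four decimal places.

-0.3068 -0.0208 0.4137 -0.1921 0.3750 -0.1381

o_n = [-0.5495, -0.2898, 0.5931]
J₁: ẑ×o_n = [0.2898, -0.5495, 0.0000], ω = ẑ
J2: z=[0.9205, 0.3907, 0.0000] o=[-0.2813, 0.6628, 0.2600] → [0.1301, -0.3066, -0.7721, 0.9205, 0.3907, 0.0000]
J3: z=[-0.3481, 0.8202, 0.4540] o=[0.1321, 0.5078, 0.8570] → [0.1457, -0.4013, 0.8367, -0.3481, 0.8202, 0.4540]
J4: z=[-0.6014, 0.1761, -0.7793] o=[-0.3755, 0.4053, 1.2256] → [-0.6531, -0.2448, 0.4487, -0.6014, 0.1761, -0.7793]
J5: z=[-0.7467, -0.4708, 0.4699] o=[-0.3945, 0.0827, 0.8722] → [0.3065, -0.2812, 0.2052, -0.7467, -0.4708, 0.4699]
J6: z=[-0.7467, -0.4708, 0.4699] o=[-0.8738, 0.0023, 0.3704] → [0.0324, 0.3187, 0.3708, -0.7467, -0.4708, 0.4699]
V = J·q̇ = [-0.3068, -0.0208, 0.4137, -0.1921, 0.3750, -0.1381]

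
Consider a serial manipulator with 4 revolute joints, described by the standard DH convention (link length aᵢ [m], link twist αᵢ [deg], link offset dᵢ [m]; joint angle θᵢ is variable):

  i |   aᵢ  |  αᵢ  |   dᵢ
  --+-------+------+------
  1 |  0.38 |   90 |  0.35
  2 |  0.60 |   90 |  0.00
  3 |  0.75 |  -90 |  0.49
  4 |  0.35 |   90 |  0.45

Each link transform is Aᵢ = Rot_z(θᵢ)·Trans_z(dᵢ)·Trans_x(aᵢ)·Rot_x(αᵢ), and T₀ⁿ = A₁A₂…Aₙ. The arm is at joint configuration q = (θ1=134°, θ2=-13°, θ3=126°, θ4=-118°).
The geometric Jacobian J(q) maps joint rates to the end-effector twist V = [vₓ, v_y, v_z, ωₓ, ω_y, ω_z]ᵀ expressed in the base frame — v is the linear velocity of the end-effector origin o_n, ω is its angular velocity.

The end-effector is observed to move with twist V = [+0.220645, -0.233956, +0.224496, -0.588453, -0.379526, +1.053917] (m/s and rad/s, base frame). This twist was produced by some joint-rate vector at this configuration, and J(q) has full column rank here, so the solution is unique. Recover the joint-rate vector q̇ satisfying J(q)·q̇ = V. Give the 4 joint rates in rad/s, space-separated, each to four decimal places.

0.9190 -0.7610 -0.1620 -0.1260

o_n = [0.0848, 0.2135, -0.4042]
J₁: ẑ×o_n = [-0.2135, 0.0848, 0.0000], ω = ẑ
J2: z=[0.7193, 0.6947, 0.0000] o=[-0.2640, 0.2733, 0.3500] → [-0.5239, 0.5425, -0.2853, 0.7193, 0.6947, 0.0000]
J3: z=[0.1563, -0.1618, -0.9744] o=[-0.6701, 0.6939, 0.2150] → [-0.3678, -0.6388, 0.0471, 0.1563, -0.1618, -0.9744]
J4: z=[0.1248, -0.9754, 0.1820] o=[0.1413, 0.7271, -0.1632] → [0.3285, 0.0198, -0.1192, 0.1248, -0.9754, 0.1820]
q̇ = J⁺·V = [0.9190, -0.7610, -0.1620, -0.1260]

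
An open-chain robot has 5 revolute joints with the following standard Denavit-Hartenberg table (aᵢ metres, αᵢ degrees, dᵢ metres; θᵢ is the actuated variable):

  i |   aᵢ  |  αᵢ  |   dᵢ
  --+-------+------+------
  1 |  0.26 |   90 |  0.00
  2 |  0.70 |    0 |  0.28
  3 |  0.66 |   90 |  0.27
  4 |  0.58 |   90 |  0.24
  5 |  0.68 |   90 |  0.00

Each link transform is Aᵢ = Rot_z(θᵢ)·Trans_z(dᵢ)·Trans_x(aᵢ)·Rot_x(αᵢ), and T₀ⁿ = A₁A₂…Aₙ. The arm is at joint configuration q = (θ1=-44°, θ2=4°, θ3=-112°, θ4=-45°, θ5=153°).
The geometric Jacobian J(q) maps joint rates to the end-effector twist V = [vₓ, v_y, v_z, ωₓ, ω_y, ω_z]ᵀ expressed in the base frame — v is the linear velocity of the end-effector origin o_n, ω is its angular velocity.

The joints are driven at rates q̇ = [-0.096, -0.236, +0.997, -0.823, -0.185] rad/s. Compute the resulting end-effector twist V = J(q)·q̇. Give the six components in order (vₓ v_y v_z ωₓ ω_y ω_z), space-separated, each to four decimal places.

0.1230 -0.1154 -0.7309 -0.0855 -1.1572 -0.4747

o_n = [-0.2235, -0.5742, -0.3919]
J₁: ẑ×o_n = [0.5742, -0.2235, 0.0000], ω = ẑ
J2: z=[-0.6947, -0.7193, 0.0000] o=[0.1870, -0.1806, 0.0000] → [0.2819, -0.2722, -0.0219, -0.6947, -0.7193, 0.0000]
J3: z=[-0.6947, -0.7193, 0.0000] o=[0.4948, -0.8671, 0.0488] → [0.3170, -0.3062, -0.7202, -0.6947, -0.7193, 0.0000]
J4: z=[-0.6841, 0.6607, 0.3090] o=[0.1606, -0.9196, -0.5789] → [0.0168, 0.0092, 0.0174, -0.6841, 0.6607, 0.3090]
J5: z=[0.6484, 0.3569, 0.6725] o=[0.1901, -0.3780, -0.8948] → [0.3114, -0.6042, 0.0204, 0.6484, 0.3569, 0.6725]
V = J·q̇ = [0.1230, -0.1154, -0.7309, -0.0855, -1.1572, -0.4747]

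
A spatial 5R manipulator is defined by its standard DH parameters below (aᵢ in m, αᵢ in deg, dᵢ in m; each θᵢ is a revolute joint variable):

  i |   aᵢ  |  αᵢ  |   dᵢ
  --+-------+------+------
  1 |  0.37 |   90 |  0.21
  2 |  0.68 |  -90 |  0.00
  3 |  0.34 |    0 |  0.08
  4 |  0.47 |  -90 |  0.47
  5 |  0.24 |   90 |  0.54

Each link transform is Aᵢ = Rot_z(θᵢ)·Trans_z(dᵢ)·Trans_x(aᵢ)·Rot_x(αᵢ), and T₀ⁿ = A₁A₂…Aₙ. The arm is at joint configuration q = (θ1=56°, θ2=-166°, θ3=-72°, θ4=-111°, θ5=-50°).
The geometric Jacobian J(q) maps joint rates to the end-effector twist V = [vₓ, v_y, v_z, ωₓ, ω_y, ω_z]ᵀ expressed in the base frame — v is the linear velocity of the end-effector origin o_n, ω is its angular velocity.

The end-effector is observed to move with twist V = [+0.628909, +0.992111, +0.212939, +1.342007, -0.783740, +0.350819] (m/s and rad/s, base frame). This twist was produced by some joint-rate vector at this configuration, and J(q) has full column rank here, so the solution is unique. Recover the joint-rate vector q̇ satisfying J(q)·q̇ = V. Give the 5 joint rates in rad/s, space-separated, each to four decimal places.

o_n = [0.9219, -0.1175, -0.5343]
J₁: ẑ×o_n = [0.1175, 0.9219, -0.0000], ω = ẑ
J2: z=[0.8290, -0.5592, 0.0000] o=[0.2069, 0.3067, 0.2100] → [0.4162, 0.6171, 0.0481, 0.8290, -0.5592, 0.0000]
J3: z=[0.1353, 0.2006, -0.9703] o=[-0.1621, -0.2403, 0.0455] → [0.0028, -0.9733, -0.2008, 0.1353, 0.2006, -0.9703]
J4: z=[0.1353, 0.2006, -0.9703] o=[0.0598, -0.4895, -0.0575] → [0.2654, -0.7719, -0.1226, 0.1353, 0.2006, -0.9703]
J5: z=[0.8563, -0.5163, 0.0127] o=[0.3577, -0.0040, -0.4000] → [0.0708, 0.1221, 0.1941, 0.8563, -0.5163, 0.0127]
q̇ = J⁺·V = [0.5710, 0.7030, -0.5560, 0.7940, 0.8490]

0.5710 0.7030 -0.5560 0.7940 0.8490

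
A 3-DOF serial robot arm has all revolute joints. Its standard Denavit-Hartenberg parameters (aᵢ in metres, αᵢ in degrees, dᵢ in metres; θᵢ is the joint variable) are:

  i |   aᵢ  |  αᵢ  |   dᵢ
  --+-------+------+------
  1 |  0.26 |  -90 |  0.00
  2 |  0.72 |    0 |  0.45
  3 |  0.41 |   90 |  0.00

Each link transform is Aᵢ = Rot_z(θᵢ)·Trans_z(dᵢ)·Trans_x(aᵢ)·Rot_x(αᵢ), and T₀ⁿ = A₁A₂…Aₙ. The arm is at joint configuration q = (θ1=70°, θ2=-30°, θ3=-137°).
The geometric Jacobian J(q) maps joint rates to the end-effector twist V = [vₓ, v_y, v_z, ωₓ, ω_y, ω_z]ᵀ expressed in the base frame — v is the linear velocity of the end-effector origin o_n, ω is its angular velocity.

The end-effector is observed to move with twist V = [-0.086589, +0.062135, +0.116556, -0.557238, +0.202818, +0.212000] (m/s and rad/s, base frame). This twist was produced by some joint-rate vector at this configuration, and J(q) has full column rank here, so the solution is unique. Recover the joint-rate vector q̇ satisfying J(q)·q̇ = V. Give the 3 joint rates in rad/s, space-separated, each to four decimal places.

o_n = [-0.2573, 0.6088, 0.4522]
J₁: ẑ×o_n = [-0.6088, -0.2573, 0.0000], ω = ẑ
J2: z=[-0.9397, 0.3420, 0.0000] o=[0.0889, 0.2443, 0.0000] → [0.1547, 0.4250, -0.2240, -0.9397, 0.3420, 0.0000]
J3: z=[-0.9397, 0.3420, 0.0000] o=[-0.1207, 0.9842, 0.3600] → [0.0315, 0.0867, 0.3995, -0.9397, 0.3420, 0.0000]
q̇ = J⁺·V = [0.2120, 0.1930, 0.4000]

0.2120 0.1930 0.4000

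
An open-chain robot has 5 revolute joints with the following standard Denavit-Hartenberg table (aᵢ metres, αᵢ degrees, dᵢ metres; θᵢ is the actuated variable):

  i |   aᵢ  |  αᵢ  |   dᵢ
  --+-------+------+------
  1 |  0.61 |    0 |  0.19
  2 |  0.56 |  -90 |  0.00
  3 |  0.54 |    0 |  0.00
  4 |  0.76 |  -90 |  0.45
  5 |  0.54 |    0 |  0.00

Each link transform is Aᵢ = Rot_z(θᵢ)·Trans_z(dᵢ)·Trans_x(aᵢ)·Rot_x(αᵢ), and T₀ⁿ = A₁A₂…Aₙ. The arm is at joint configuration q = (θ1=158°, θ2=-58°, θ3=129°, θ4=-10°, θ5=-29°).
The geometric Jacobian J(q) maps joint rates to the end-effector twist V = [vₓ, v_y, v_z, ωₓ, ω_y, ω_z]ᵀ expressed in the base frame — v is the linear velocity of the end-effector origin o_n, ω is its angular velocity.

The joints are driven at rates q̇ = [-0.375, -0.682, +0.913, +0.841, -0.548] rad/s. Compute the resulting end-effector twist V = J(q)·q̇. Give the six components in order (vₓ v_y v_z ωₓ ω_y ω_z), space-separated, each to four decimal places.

-0.3098 -1.3317 1.4836 -1.8106 0.1674 -1.3227

o_n = [-1.2011, -0.2666, -1.3074]
J₁: ẑ×o_n = [0.2666, -1.2011, 0.0000], ω = ẑ
J2: z=[0.0000, 0.0000, 1.0000] o=[-0.5656, 0.2285, 0.1900] → [0.4951, -0.6355, 0.0000, 0.0000, 0.0000, 1.0000]
J3: z=[-0.9848, -0.1736, 0.0000] o=[-0.6628, 0.7800, 0.1900] → [0.2600, -1.4747, 0.9373, -0.9848, -0.1736, 0.0000]
J4: z=[-0.9848, -0.1736, 0.0000] o=[-0.6038, 0.4453, -0.2297] → [0.1872, -1.0614, 0.5974, -0.9848, -0.1736, 0.0000]
J5: z=[0.1519, -0.8613, 0.4848] o=[-0.9830, 0.0043, -0.8944] → [0.4872, -0.0430, -0.2290, 0.1519, -0.8613, 0.4848]
V = J·q̇ = [-0.3098, -1.3317, 1.4836, -1.8106, 0.1674, -1.3227]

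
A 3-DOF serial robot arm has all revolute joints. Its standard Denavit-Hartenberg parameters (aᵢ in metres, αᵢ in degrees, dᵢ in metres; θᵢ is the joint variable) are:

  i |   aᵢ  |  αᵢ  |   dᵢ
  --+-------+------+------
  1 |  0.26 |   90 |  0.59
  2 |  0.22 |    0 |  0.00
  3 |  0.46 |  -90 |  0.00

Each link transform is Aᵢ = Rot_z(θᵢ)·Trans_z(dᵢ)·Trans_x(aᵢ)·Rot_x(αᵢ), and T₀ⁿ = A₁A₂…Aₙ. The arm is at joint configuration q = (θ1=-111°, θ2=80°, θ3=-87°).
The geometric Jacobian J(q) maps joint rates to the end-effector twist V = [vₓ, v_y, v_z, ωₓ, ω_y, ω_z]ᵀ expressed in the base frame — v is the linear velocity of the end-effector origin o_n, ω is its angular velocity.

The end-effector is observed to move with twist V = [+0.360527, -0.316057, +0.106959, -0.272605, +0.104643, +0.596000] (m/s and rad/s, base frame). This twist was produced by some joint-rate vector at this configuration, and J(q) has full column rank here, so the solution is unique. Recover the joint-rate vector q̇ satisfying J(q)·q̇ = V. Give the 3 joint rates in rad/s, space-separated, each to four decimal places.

o_n = [-0.2705, -0.7046, 0.7506]
J₁: ẑ×o_n = [0.7046, -0.2705, 0.0000], ω = ẑ
J2: z=[-0.9336, 0.3584, 0.0000] o=[-0.0932, -0.2427, 0.5900] → [0.0576, 0.1499, 0.4948, -0.9336, 0.3584, 0.0000]
J3: z=[-0.9336, 0.3584, 0.0000] o=[-0.1069, -0.2784, 0.8067] → [-0.0201, -0.0523, 0.4566, -0.9336, 0.3584, 0.0000]
q̇ = J⁺·V = [0.5960, -0.6900, 0.9820]

0.5960 -0.6900 0.9820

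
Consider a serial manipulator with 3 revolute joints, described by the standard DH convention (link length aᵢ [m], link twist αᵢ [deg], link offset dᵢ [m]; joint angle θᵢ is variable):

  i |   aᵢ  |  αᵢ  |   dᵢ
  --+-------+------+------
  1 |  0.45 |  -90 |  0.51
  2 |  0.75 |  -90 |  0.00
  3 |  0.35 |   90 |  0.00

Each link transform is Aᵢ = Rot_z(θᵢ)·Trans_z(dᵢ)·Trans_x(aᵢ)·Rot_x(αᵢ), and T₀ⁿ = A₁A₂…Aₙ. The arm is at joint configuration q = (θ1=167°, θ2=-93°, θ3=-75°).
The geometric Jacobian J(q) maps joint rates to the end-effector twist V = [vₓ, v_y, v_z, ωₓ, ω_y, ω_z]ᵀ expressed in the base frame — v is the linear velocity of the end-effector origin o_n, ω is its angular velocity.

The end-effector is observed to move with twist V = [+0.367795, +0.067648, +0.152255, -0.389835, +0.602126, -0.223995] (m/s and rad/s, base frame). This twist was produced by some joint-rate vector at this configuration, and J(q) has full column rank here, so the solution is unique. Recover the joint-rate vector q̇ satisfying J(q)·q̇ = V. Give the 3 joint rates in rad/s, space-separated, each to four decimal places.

o_n = [-0.4717, -0.2381, 1.3494]
J₁: ẑ×o_n = [0.2381, -0.4717, 0.0000], ω = ẑ
J2: z=[-0.2250, -0.9744, 0.0000] o=[-0.4385, 0.1012, 0.5100] → [-0.8179, 0.1888, 0.0440, -0.2250, -0.9744, 0.0000]
J3: z=[-0.9730, 0.2246, 0.0523] o=[-0.4002, 0.0924, 1.2590] → [0.0376, 0.0843, 0.3376, -0.9730, 0.2246, 0.0523]
q̇ = J⁺·V = [-0.2510, -0.4990, 0.5160]

-0.2510 -0.4990 0.5160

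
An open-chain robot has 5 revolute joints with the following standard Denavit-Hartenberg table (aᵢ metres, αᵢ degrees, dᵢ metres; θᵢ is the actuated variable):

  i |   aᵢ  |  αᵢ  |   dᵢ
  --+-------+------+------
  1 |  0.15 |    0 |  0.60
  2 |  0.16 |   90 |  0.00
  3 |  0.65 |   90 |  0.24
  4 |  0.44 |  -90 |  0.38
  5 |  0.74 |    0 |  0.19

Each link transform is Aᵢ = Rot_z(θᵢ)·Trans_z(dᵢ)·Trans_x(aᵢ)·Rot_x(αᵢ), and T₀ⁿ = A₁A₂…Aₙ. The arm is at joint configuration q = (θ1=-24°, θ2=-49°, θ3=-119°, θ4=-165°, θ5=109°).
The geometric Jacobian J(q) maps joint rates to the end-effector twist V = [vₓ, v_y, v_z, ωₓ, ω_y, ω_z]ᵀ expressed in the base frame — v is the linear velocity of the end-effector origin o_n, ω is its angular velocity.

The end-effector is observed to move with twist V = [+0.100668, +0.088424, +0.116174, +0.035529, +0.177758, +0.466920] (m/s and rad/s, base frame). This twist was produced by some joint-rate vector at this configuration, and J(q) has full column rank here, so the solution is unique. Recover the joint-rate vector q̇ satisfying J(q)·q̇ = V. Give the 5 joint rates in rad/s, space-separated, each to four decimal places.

o_n = [0.1890, -0.2478, 0.0017]
J₁: ẑ×o_n = [0.2478, 0.1890, -0.0000], ω = ẑ
J2: z=[0.0000, 0.0000, 1.0000] o=[0.1370, -0.0610, 0.6000] → [0.1868, 0.0519, -0.0000, 0.0000, 0.0000, 1.0000]
J3: z=[-0.9563, -0.2924, 0.0000] o=[0.1838, -0.2140, 0.6000] → [0.1749, -0.5722, 0.0339, -0.9563, -0.2924, 0.0000]
J4: z=[-0.2557, 0.8364, 0.4848] o=[-0.1378, 0.0172, 0.0315] → [0.1035, 0.1508, -0.2056, -0.2557, 0.8364, 0.4848]
J5: z=[0.8870, 0.4024, -0.2264] o=[-0.0659, 0.1713, 0.5874] → [-0.3306, 0.4619, -0.4743, 0.8870, 0.4024, -0.2264]
q̇ = J⁺·V = [-0.3270, 0.5930, -0.4530, 0.2370, -0.3800]

-0.3270 0.5930 -0.4530 0.2370 -0.3800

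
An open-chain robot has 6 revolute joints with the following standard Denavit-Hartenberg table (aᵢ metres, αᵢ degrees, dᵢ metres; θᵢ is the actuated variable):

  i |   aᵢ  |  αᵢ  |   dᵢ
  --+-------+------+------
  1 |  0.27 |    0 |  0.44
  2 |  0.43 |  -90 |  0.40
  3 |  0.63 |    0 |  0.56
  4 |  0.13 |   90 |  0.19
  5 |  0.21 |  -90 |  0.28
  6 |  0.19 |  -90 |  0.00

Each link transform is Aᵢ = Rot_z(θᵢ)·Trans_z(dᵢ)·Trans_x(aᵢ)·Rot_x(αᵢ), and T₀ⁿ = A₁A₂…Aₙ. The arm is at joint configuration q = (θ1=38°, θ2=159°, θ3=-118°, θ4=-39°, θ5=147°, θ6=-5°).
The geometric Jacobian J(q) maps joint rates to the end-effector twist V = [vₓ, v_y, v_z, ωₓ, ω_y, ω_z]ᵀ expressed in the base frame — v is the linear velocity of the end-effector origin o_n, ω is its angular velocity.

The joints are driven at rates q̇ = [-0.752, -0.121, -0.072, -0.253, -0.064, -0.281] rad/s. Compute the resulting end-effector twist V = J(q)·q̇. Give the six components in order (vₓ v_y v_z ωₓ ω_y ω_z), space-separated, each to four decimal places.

o_n = [0.2977, -0.8195, 1.0432]
J₁: ẑ×o_n = [0.8195, 0.2977, -0.0000], ω = ẑ
J2: z=[0.0000, 0.0000, 1.0000] o=[0.2128, 0.1662, 0.4400] → [0.9857, 0.0850, -0.0000, 0.0000, 0.0000, 1.0000]
J3: z=[0.2924, -0.9563, 0.0000] o=[-0.1984, 0.0405, 0.8400] → [-0.1943, -0.0594, 0.2231, 0.2924, -0.9563, 0.0000]
J4: z=[0.2924, -0.9563, 0.0000] o=[0.2481, -0.4085, 1.3963] → [0.3376, 0.1032, -0.0727, 0.2924, -0.9563, 0.0000]
J5: z=[0.3737, 0.1142, -0.9205] o=[0.4181, -0.5553, 1.4471] → [-0.2893, 0.2617, -0.0850, 0.3737, 0.1142, -0.9205]
J6: z=[-0.7246, 0.6554, -0.2128] o=[0.4011, -0.6800, 1.1205] → [-0.0803, -0.0340, 0.1688, -0.7246, 0.6554, -0.2128]
V = J·q̇ = [-0.7658, -0.2632, -0.0397, 0.0847, 0.1193, -0.7543]

-0.7658 -0.2632 -0.0397 0.0847 0.1193 -0.7543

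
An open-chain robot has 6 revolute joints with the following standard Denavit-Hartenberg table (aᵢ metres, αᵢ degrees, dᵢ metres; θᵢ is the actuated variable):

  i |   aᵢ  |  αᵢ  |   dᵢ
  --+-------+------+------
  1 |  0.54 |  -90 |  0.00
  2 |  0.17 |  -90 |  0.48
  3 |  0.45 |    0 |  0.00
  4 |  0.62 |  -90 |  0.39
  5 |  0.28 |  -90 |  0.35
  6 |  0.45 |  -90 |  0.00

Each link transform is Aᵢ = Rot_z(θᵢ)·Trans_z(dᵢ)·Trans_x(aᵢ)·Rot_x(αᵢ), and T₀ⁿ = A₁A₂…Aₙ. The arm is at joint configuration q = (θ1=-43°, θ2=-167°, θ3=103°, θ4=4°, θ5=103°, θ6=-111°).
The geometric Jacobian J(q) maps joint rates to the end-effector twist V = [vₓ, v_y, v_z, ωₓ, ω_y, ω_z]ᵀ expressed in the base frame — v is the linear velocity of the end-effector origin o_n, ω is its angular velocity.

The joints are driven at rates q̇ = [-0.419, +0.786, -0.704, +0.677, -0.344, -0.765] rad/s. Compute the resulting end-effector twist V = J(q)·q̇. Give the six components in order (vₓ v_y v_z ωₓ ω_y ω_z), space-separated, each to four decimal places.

-0.8537 -0.3451 -0.3058 -0.1306 0.0843 -0.5880

o_n = [0.8344, -1.1892, 0.0781]
J₁: ẑ×o_n = [1.1892, 0.8344, -0.0000], ω = ẑ
J2: z=[0.6820, 0.7314, 0.0000] o=[0.3949, -0.3683, 0.0000] → [0.0571, -0.0532, -0.8813, 0.6820, 0.7314, 0.0000]
J3: z=[0.1645, -0.1534, 0.9744] o=[0.6011, 0.0957, 0.0382] → [1.2459, 0.2207, -0.1756, 0.1645, -0.1534, 0.9744]
J4: z=[0.1645, -0.1534, 0.9744] o=[0.3742, -0.2922, 0.0155] → [0.8644, 0.4381, -0.0770, 0.1645, -0.1534, 0.9744]
J5: z=[0.8809, -0.4217, -0.2151] o=[0.1632, -0.9061, 0.3547] → [0.0557, 0.0993, 0.0336, 0.8809, -0.4217, -0.2151]
J6: z=[0.4695, 0.8363, 0.2833] o=[0.4546, -0.9556, 0.0177] → [0.1167, 0.0793, -0.4273, 0.4695, 0.8363, 0.2833]
V = J·q̇ = [-0.8537, -0.3451, -0.3058, -0.1306, 0.0843, -0.5880]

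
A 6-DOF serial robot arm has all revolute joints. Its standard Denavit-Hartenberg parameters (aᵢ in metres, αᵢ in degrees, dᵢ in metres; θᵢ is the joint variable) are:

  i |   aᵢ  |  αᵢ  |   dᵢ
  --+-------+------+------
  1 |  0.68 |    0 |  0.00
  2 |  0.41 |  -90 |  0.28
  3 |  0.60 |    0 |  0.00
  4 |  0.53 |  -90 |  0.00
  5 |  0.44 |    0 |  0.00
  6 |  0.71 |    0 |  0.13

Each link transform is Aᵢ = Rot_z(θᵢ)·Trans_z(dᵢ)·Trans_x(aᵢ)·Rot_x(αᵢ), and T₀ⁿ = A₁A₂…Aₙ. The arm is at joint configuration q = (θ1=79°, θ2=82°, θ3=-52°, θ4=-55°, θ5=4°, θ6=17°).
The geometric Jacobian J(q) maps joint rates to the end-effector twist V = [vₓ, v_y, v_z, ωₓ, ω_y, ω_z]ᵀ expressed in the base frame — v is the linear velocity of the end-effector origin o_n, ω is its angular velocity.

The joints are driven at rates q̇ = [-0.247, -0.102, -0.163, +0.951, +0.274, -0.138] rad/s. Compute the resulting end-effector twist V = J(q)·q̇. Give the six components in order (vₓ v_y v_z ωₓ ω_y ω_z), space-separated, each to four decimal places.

o_n = [-0.1808, 1.0760, 2.3513]
J₁: ẑ×o_n = [-1.0760, -0.1808, 0.0000], ω = ẑ
J2: z=[0.0000, 0.0000, 1.0000] o=[0.1298, 0.6675, 0.0000] → [-0.4085, -0.3106, 0.0000, 0.0000, 0.0000, 1.0000]
J3: z=[-0.3256, -0.9455, 0.0000] o=[-0.2579, 0.8010, 0.2800] → [-1.9584, 0.6743, -0.0166, -0.3256, -0.9455, 0.0000]
J4: z=[-0.3256, -0.9455, 0.0000] o=[-0.6072, 0.9213, 0.7528] → [-1.5114, 0.5204, 0.3528, -0.3256, -0.9455, 0.0000]
J5: z=[-0.9042, 0.3113, 0.2924] o=[-0.4607, 0.8708, 1.2596] → [0.2799, 1.0689, -0.2727, -0.9042, 0.3113, 0.2924]
J6: z=[-0.9042, 0.3113, 0.2924] o=[-0.3293, 0.8580, 1.6794] → [0.1455, 0.6509, -0.2433, -0.9042, 0.3113, 0.2924]
V = J·q̇ = [-0.7541, 0.6644, 0.2971, -0.3795, -0.7027, -0.3092]

-0.7541 0.6644 0.2971 -0.3795 -0.7027 -0.3092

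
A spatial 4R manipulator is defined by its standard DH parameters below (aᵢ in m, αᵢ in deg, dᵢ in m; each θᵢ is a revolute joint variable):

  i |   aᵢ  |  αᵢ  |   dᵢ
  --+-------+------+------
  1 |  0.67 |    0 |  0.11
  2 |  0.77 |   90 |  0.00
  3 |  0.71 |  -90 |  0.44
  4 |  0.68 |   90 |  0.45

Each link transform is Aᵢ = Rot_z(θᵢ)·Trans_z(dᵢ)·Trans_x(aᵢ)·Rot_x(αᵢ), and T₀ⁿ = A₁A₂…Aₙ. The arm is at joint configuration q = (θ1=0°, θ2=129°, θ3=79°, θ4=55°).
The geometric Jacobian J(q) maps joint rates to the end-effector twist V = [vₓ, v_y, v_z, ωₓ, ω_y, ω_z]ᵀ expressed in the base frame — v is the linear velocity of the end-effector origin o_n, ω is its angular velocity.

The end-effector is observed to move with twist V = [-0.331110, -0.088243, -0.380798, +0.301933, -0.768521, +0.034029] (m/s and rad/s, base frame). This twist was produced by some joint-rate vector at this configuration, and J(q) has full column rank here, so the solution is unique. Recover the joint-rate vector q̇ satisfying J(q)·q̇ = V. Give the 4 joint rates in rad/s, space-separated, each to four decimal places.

-0.1520 0.0330 -0.2490 0.8020

o_n = [0.2404, 0.3446, 1.2757]
J₁: ẑ×o_n = [-0.3446, 0.2404, 0.0000], ω = ẑ
J2: z=[0.0000, 0.0000, 1.0000] o=[0.6700, 0.0000, 0.1100] → [-0.3446, -0.4296, 0.0000, 0.0000, 0.0000, 1.0000]
J3: z=[0.7771, 0.6293, 0.0000] o=[0.1854, 0.5984, 0.1100] → [0.7336, -0.9059, -0.2318, 0.7771, 0.6293, 0.0000]
J4: z=[0.6178, -0.7629, 0.1908] o=[0.4421, 0.9806, 0.8070] → [-0.2362, -0.3281, -0.5468, 0.6178, -0.7629, 0.1908]
q̇ = J⁺·V = [-0.1520, 0.0330, -0.2490, 0.8020]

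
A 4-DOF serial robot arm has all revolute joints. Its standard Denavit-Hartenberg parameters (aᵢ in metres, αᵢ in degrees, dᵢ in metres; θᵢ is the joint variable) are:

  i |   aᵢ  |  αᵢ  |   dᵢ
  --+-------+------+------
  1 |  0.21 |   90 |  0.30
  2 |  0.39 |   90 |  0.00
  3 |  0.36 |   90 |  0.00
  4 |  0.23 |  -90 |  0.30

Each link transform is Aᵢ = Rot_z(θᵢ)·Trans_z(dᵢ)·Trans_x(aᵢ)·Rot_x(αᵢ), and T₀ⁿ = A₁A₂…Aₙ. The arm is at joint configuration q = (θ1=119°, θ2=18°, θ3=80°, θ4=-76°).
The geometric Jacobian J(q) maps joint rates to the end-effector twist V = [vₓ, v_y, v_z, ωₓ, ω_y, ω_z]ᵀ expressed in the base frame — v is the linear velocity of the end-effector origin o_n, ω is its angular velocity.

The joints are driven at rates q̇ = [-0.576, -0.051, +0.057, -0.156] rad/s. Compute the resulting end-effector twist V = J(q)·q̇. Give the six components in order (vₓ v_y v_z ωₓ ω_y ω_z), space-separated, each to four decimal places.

0.5246 0.0498 -0.0331 0.0414 -0.1240 -0.6777

o_n = [-0.1053, 0.9267, 0.7464]
J₁: ẑ×o_n = [-0.9267, -0.1053, 0.0000], ω = ẑ
J2: z=[0.8746, 0.4848, 0.0000] o=[-0.1018, 0.1837, 0.3000] → [0.2164, -0.3904, 0.6516, 0.8746, 0.4848, 0.0000]
J3: z=[-0.1498, 0.2703, -0.9511] o=[-0.2816, 0.5081, 0.4205] → [0.4862, -0.1189, -0.1104, -0.1498, 0.2703, -0.9511]
J4: z=[-0.6060, 0.7350, 0.3043] o=[-0.0004, 0.7320, 0.4398] → [0.1660, 0.1538, -0.0409, -0.6060, 0.7350, 0.3043]
V = J·q̇ = [0.5246, 0.0498, -0.0331, 0.0414, -0.1240, -0.6777]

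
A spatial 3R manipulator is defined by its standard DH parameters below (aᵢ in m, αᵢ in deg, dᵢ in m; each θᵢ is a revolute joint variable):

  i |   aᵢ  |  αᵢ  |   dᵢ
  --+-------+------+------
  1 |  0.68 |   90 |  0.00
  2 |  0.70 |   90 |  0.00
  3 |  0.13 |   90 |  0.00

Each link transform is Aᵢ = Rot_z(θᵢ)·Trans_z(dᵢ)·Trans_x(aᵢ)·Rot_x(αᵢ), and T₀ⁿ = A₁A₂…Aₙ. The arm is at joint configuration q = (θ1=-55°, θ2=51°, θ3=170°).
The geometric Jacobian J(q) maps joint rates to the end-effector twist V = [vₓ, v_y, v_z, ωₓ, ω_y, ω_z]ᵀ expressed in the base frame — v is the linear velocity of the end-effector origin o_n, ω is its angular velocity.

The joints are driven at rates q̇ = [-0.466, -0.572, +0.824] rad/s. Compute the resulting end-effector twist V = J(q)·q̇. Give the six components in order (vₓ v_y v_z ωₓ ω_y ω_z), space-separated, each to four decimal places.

-0.1775 -0.4075 -0.2204 0.8359 -0.1965 -0.9846

o_n = [0.5780, -0.8648, 0.4445]
J₁: ẑ×o_n = [0.8648, 0.5780, -0.0000], ω = ẑ
J2: z=[-0.8192, -0.5736, 0.0000] o=[0.3900, -0.5570, 0.0000] → [-0.2550, 0.3641, 0.3600, -0.8192, -0.5736, 0.0000]
J3: z=[0.4458, -0.6366, -0.6293] o=[0.6427, -0.9179, 0.5440] → [0.0967, 0.0851, -0.0175, 0.4458, -0.6366, -0.6293]
V = J·q̇ = [-0.1775, -0.4075, -0.2204, 0.8359, -0.1965, -0.9846]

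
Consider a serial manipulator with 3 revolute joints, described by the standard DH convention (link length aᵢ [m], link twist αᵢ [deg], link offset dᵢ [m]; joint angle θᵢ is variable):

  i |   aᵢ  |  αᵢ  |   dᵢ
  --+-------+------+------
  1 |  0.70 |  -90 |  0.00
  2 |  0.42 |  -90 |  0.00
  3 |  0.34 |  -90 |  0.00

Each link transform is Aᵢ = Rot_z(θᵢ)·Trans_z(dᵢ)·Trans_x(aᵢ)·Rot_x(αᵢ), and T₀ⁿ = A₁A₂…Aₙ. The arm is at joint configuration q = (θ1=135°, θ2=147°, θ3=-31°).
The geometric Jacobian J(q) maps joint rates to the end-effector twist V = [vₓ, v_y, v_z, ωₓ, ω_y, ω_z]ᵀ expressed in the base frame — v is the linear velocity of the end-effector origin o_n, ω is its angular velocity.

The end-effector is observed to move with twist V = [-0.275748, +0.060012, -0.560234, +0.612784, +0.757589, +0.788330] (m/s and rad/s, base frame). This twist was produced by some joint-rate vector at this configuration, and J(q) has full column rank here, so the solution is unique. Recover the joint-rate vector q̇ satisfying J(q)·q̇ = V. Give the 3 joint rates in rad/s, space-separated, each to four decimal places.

o_n = [-0.1969, -0.0508, -0.3875]
J₁: ẑ×o_n = [0.0508, -0.1969, 0.0000], ω = ẑ
J2: z=[-0.7071, -0.7071, 0.0000] o=[-0.4950, 0.4950, 0.0000] → [0.2740, -0.2740, 0.5967, -0.7071, -0.7071, 0.0000]
J3: z=[0.3851, -0.3851, 0.8387] o=[-0.2459, 0.2459, -0.2287] → [0.3099, 0.1022, -0.0954, 0.3851, -0.3851, 0.8387]
q̇ = J⁺·V = [0.9460, -0.9690, -0.1880]

0.9460 -0.9690 -0.1880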